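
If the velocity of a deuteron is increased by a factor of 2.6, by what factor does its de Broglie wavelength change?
The wavelength decreases by a factor of 2.6.

From λ = h/(mv), the wavelength is inversely proportional to velocity:

λ ∝ 1/v

If v → 2.6v, then λ → λ/2.6

When velocity is increased by a factor of 2.6, the wavelength decreases by a factor of 2.6.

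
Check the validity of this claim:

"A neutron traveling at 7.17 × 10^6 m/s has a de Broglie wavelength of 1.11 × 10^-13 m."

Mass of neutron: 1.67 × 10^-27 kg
False

The claim is incorrect.

Using λ = h/(mv):
λ = (6.626 × 10^-34 J·s) / (1.67 × 10^-27 kg × 7.17 × 10^6 m/s)
λ = 5.53 × 10^-14 m

The actual wavelength differs from the claimed 1.11 × 10^-13 m.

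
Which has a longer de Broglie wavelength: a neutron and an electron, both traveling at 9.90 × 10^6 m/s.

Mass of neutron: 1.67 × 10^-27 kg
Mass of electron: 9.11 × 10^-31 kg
The electron has the longer wavelength.

Using λ = h/(mv), since both particles have the same velocity, the wavelength depends only on mass.

For neutron: λ₁ = h/(m₁v) = 4.01 × 10^-14 m
For electron: λ₂ = h/(m₂v) = 7.35 × 10^-11 m

Since λ ∝ 1/m at constant velocity, the lighter particle has the longer wavelength.

The electron has the longer de Broglie wavelength.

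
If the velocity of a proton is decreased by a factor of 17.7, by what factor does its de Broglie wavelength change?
The wavelength increases by a factor of 17.7.

From λ = h/(mv), the wavelength is inversely proportional to velocity:

λ ∝ 1/v

If v → v/17.7, then λ → 17.7λ

When velocity is decreased by a factor of 17.7, the wavelength increases by a factor of 17.7.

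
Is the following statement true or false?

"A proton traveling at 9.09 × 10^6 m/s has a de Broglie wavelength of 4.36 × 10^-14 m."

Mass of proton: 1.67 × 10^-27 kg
True

The claim is correct.

Using λ = h/(mv):
λ = (6.626 × 10^-34 J·s) / (1.67 × 10^-27 kg × 9.09 × 10^6 m/s)
λ = 4.36 × 10^-14 m

This matches the claimed value.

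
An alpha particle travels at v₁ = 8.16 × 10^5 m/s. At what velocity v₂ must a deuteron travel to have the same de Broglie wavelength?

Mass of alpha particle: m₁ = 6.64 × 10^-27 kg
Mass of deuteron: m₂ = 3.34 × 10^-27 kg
v₂ = 1.62 × 10^6 m/s

For equal de Broglie wavelengths: λ₁ = λ₂

h/(m₁v₁) = h/(m₂v₂)
m₁v₁ = m₂v₂
v₂ = v₁ · (m₁/m₂)

v₂ = 8.16 × 10^5 m/s × (6.64 × 10^-27 kg / 3.34 × 10^-27 kg)
v₂ = 1.62 × 10^6 m/s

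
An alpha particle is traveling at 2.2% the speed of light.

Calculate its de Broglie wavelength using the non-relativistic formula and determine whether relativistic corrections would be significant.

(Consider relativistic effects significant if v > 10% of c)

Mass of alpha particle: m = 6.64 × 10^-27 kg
No, relativistic corrections are not needed.

Using the non-relativistic de Broglie formula λ = h/(mv):

v = 2.2% × c = 6.595 × 10^6 m/s

λ = h/(mv)
λ = (6.626 × 10^-34 J·s) / (6.64 × 10^-27 kg × 6.595 × 10^6 m/s)
λ = 1.51 × 10^-14 m

Since v = 2.2% of c < 10% of c, relativistic corrections are NOT significant and this non-relativistic result is a good approximation.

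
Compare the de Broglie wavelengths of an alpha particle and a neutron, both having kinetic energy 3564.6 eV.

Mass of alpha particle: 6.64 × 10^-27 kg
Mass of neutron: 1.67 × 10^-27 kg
The neutron has the longer wavelength.

Using λ = h/√(2mKE):

For alpha particle: λ₁ = h/√(2m₁KE) = 2.41 × 10^-13 m
For neutron: λ₂ = h/√(2m₂KE) = 4.80 × 10^-13 m

Since λ ∝ 1/√m at constant kinetic energy, the lighter particle has the longer wavelength.

The neutron has the longer de Broglie wavelength.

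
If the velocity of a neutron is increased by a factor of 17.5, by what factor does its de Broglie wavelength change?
The wavelength decreases by a factor of 17.5.

From λ = h/(mv), the wavelength is inversely proportional to velocity:

λ ∝ 1/v

If v → 17.5v, then λ → λ/17.5

When velocity is increased by a factor of 17.5, the wavelength decreases by a factor of 17.5.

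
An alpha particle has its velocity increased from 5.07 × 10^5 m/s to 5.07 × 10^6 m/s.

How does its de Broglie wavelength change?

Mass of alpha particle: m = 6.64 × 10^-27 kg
The wavelength decreases by a factor of 10.

Using λ = h/(mv):

Initial wavelength: λ₁ = h/(mv₁) = 1.97 × 10^-13 m
Final wavelength: λ₂ = h/(mv₂) = 1.97 × 10^-14 m

Since λ ∝ 1/v, when velocity increases by a factor of 10, the wavelength decreases by a factor of 10.

λ₂/λ₁ = v₁/v₂ = 1/10

The wavelength decreases by a factor of 10.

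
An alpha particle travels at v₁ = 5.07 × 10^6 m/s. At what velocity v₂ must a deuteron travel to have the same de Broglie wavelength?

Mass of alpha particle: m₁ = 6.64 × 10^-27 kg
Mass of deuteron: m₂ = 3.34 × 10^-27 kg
v₂ = 1.01 × 10^7 m/s

For equal de Broglie wavelengths: λ₁ = λ₂

h/(m₁v₁) = h/(m₂v₂)
m₁v₁ = m₂v₂
v₂ = v₁ · (m₁/m₂)

v₂ = 5.07 × 10^6 m/s × (6.64 × 10^-27 kg / 3.34 × 10^-27 kg)
v₂ = 1.01 × 10^7 m/s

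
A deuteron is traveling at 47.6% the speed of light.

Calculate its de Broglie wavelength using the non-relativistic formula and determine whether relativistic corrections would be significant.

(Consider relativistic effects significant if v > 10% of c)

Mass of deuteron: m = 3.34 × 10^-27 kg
Yes, relativistic corrections are needed.

Using the non-relativistic de Broglie formula λ = h/(mv):

v = 47.6% × c = 1.427 × 10^8 m/s

λ = h/(mv)
λ = (6.626 × 10^-34 J·s) / (3.34 × 10^-27 kg × 1.427 × 10^8 m/s)
λ = 1.39 × 10^-15 m

Since v = 47.6% of c > 10% of c, relativistic corrections ARE significant and the actual wavelength would differ from this non-relativistic estimate.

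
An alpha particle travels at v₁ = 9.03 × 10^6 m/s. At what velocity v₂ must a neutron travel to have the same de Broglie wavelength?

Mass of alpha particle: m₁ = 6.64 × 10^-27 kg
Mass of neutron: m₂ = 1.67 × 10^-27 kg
v₂ = 3.59 × 10^7 m/s

For equal de Broglie wavelengths: λ₁ = λ₂

h/(m₁v₁) = h/(m₂v₂)
m₁v₁ = m₂v₂
v₂ = v₁ · (m₁/m₂)

v₂ = 9.03 × 10^6 m/s × (6.64 × 10^-27 kg / 1.67 × 10^-27 kg)
v₂ = 3.59 × 10^7 m/s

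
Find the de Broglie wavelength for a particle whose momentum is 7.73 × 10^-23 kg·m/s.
8.57 × 10^-12 m

Using the de Broglie relation λ = h/p:

λ = h/p
λ = (6.626 × 10^-34 J·s) / (7.73 × 10^-23 kg·m/s)
λ = 8.57 × 10^-12 m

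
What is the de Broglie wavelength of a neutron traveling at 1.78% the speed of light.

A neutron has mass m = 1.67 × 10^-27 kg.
7.44 × 10^-14 m

Using the de Broglie relation λ = h/(mv):

v = 1.78% × c = 5.336 × 10^6 m/s

λ = h/(mv)
λ = (6.626 × 10^-34 J·s) / (1.67 × 10^-27 kg × 5.336 × 10^6 m/s)
λ = 7.44 × 10^-14 m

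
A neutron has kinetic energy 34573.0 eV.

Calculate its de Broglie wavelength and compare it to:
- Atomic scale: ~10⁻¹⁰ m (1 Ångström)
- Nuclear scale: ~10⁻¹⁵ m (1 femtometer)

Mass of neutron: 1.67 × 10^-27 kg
λ = 1.54 × 10^-13 m, which is between nuclear and atomic scales.

Using λ = h/√(2mKE):

KE = 34573.0 eV = 5.539 × 10^-15 J

λ = h/√(2mKE)
λ = (6.626 × 10^-34 J·s) / √(2 × 1.67 × 10^-27 kg × 5.539 × 10^-15 J)
λ = 1.54 × 10^-13 m

Comparison:
- Atomic scale (10⁻¹⁰ m): λ is 0.0015× this size
- Nuclear scale (10⁻¹⁵ m): λ is 1.5e+02× this size

The wavelength is between nuclear and atomic scales.

This wavelength is appropriate for probing atomic structure but too large for nuclear physics experiments.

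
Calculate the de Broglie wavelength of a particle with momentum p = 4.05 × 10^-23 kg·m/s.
1.64 × 10^-11 m

Using the de Broglie relation λ = h/p:

λ = h/p
λ = (6.626 × 10^-34 J·s) / (4.05 × 10^-23 kg·m/s)
λ = 1.64 × 10^-11 m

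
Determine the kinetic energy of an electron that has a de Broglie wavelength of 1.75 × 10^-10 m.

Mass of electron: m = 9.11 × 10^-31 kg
7.87 × 10^-18 J (or 49.1 eV)

From λ = h/√(2mKE), we solve for KE:

λ² = h²/(2mKE)
KE = h²/(2mλ²)
KE = (6.626 × 10^-34 J·s)² / (2 × 9.11 × 10^-31 kg × (1.75 × 10^-10 m)²)
KE = 7.87 × 10^-18 J
KE = 49.1 eV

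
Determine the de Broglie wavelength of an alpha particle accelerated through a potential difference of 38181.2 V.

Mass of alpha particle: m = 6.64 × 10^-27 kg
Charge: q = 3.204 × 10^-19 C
5.20 × 10^-14 m

When a particle is accelerated through voltage V, it gains kinetic energy KE = qV.

The de Broglie wavelength is then λ = h/√(2mqV):

λ = h/√(2mqV)
λ = (6.626 × 10^-34 J·s) / √(2 × 6.64 × 10^-27 kg × 3.204 × 10^-19 C × 38181.2 V)
λ = 5.20 × 10^-14 m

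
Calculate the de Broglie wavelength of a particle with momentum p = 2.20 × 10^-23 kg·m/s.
3.01 × 10^-11 m

Using the de Broglie relation λ = h/p:

λ = h/p
λ = (6.626 × 10^-34 J·s) / (2.20 × 10^-23 kg·m/s)
λ = 3.01 × 10^-11 m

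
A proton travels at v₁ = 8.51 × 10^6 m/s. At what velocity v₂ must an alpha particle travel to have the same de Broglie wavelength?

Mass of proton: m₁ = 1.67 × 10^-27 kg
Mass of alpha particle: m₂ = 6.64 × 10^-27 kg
v₂ = 2.14 × 10^6 m/s

For equal de Broglie wavelengths: λ₁ = λ₂

h/(m₁v₁) = h/(m₂v₂)
m₁v₁ = m₂v₂
v₂ = v₁ · (m₁/m₂)

v₂ = 8.51 × 10^6 m/s × (1.67 × 10^-27 kg / 6.64 × 10^-27 kg)
v₂ = 2.14 × 10^6 m/s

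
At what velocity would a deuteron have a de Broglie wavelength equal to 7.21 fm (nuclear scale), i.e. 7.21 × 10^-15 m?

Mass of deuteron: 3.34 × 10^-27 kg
2.75 × 10^7 m/s

From λ = h/(mv), solve for v:

v = h/(mλ)
v = (6.626 × 10^-34 J·s) / (3.34 × 10^-27 kg × 7.21 × 10^-15 m)
v = 2.75 × 10^7 m/s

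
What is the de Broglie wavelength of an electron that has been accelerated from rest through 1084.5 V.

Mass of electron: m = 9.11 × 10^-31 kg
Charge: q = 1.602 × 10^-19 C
3.72 × 10^-11 m

When a particle is accelerated through voltage V, it gains kinetic energy KE = qV.

The de Broglie wavelength is then λ = h/√(2mqV):

λ = h/√(2mqV)
λ = (6.626 × 10^-34 J·s) / √(2 × 9.11 × 10^-31 kg × 1.602 × 10^-19 C × 1084.5 V)
λ = 3.72 × 10^-11 m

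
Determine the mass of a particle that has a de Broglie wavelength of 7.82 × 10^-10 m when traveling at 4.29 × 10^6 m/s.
1.98 × 10^-31 kg

From the de Broglie relation λ = h/(mv), we solve for m:

m = h/(λv)
m = (6.626 × 10^-34 J·s) / (7.82 × 10^-10 m × 4.29 × 10^6 m/s)
m = 1.98 × 10^-31 kg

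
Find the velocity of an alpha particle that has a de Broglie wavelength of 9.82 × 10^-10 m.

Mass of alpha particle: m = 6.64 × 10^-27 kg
1.02 × 10^2 m/s

From the de Broglie relation λ = h/(mv), we solve for v:

v = h/(mλ)
v = (6.626 × 10^-34 J·s) / (6.64 × 10^-27 kg × 9.82 × 10^-10 m)
v = 1.02 × 10^2 m/s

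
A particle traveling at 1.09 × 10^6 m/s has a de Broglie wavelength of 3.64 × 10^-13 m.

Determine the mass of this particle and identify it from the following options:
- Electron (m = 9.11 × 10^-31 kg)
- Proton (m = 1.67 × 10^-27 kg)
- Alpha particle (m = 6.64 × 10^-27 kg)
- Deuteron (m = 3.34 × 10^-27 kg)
The particle is a proton.

From λ = h/(mv), solve for mass:

m = h/(λv)
m = (6.626 × 10^-34 J·s) / (3.64 × 10^-13 m × 1.09 × 10^6 m/s)
m = 1.67 × 10^-27 kg

Comparing with the listed masses, this is closest to a proton.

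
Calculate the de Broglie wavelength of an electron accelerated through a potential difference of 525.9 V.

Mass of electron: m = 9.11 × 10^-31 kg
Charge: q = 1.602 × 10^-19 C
5.35 × 10^-11 m

When a particle is accelerated through voltage V, it gains kinetic energy KE = qV.

The de Broglie wavelength is then λ = h/√(2mqV):

λ = h/√(2mqV)
λ = (6.626 × 10^-34 J·s) / √(2 × 9.11 × 10^-31 kg × 1.602 × 10^-19 C × 525.9 V)
λ = 5.35 × 10^-11 m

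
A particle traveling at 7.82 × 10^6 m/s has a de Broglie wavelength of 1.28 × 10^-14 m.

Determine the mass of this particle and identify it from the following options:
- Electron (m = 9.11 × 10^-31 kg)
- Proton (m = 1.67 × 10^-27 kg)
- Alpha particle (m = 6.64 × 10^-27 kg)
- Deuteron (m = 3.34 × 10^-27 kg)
The particle is an alpha particle.

From λ = h/(mv), solve for mass:

m = h/(λv)
m = (6.626 × 10^-34 J·s) / (1.28 × 10^-14 m × 7.82 × 10^6 m/s)
m = 6.62 × 10^-27 kg

Comparing with the listed masses, this is closest to an alpha particle.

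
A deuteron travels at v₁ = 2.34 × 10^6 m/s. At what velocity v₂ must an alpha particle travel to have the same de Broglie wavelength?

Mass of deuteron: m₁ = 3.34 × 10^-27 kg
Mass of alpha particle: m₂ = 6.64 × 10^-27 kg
v₂ = 1.18 × 10^6 m/s

For equal de Broglie wavelengths: λ₁ = λ₂

h/(m₁v₁) = h/(m₂v₂)
m₁v₁ = m₂v₂
v₂ = v₁ · (m₁/m₂)

v₂ = 2.34 × 10^6 m/s × (3.34 × 10^-27 kg / 6.64 × 10^-27 kg)
v₂ = 1.18 × 10^6 m/s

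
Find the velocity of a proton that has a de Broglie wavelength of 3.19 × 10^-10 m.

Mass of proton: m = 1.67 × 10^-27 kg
1.24 × 10^3 m/s

From the de Broglie relation λ = h/(mv), we solve for v:

v = h/(mλ)
v = (6.626 × 10^-34 J·s) / (1.67 × 10^-27 kg × 3.19 × 10^-10 m)
v = 1.24 × 10^3 m/s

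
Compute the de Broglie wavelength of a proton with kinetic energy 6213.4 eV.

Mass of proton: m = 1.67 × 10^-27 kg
3.63 × 10^-13 m

Using λ = h/√(2mKE):

First convert KE to Joules: KE = 6213.4 eV = 9.955 × 10^-16 J

λ = h/√(2mKE)
λ = (6.626 × 10^-34 J·s) / √(2 × 1.67 × 10^-27 kg × 9.955 × 10^-16 J)
λ = 3.63 × 10^-13 m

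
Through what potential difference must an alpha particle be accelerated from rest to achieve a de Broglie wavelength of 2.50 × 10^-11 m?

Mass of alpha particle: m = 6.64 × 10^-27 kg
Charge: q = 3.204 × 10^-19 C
1.65 × 10^-1 V

From λ = h/√(2mqV), we solve for V:

λ² = h²/(2mqV)
V = h²/(2mqλ²)
V = (6.626 × 10^-34 J·s)² / (2 × 6.64 × 10^-27 kg × 3.204 × 10^-19 C × (2.50 × 10^-11 m)²)
V = 1.65 × 10^-1 V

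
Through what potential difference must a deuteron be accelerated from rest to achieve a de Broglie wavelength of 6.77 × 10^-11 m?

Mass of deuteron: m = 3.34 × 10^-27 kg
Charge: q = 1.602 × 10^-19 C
8.95 × 10^-2 V

From λ = h/√(2mqV), we solve for V:

λ² = h²/(2mqV)
V = h²/(2mqλ²)
V = (6.626 × 10^-34 J·s)² / (2 × 3.34 × 10^-27 kg × 1.602 × 10^-19 C × (6.77 × 10^-11 m)²)
V = 8.95 × 10^-2 V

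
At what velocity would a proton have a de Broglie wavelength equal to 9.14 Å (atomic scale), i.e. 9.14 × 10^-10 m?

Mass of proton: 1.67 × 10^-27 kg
4.34 × 10^2 m/s

From λ = h/(mv), solve for v:

v = h/(mλ)
v = (6.626 × 10^-34 J·s) / (1.67 × 10^-27 kg × 9.14 × 10^-10 m)
v = 4.34 × 10^2 m/s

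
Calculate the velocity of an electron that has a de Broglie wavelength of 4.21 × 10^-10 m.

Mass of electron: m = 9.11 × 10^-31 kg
1.73 × 10^6 m/s

From the de Broglie relation λ = h/(mv), we solve for v:

v = h/(mλ)
v = (6.626 × 10^-34 J·s) / (9.11 × 10^-31 kg × 4.21 × 10^-10 m)
v = 1.73 × 10^6 m/s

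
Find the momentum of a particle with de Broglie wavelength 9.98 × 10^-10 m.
6.64 × 10^-25 kg·m/s

From the de Broglie relation λ = h/p, we solve for p:

p = h/λ
p = (6.626 × 10^-34 J·s) / (9.98 × 10^-10 m)
p = 6.64 × 10^-25 kg·m/s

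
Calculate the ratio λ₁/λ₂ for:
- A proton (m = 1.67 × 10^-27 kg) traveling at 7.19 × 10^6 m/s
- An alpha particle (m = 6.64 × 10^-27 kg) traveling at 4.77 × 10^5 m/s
λ₁/λ₂ = 0.264

Using λ = h/(mv):

λ₁ = h/(m₁v₁) = 5.52 × 10^-14 m
λ₂ = h/(m₂v₂) = 2.09 × 10^-13 m

Ratio λ₁/λ₂ = (m₂v₂)/(m₁v₁)
         = (6.64 × 10^-27 kg × 4.77 × 10^5 m/s) / (1.67 × 10^-27 kg × 7.19 × 10^6 m/s)
         = 0.264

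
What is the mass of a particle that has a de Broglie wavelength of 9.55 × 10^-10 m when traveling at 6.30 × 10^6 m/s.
1.10 × 10^-31 kg

From the de Broglie relation λ = h/(mv), we solve for m:

m = h/(λv)
m = (6.626 × 10^-34 J·s) / (9.55 × 10^-10 m × 6.30 × 10^6 m/s)
m = 1.10 × 10^-31 kg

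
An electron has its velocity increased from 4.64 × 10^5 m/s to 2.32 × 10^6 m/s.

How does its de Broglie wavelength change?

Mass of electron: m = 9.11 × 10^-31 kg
The wavelength decreases by a factor of 5.

Using λ = h/(mv):

Initial wavelength: λ₁ = h/(mv₁) = 1.57 × 10^-9 m
Final wavelength: λ₂ = h/(mv₂) = 3.14 × 10^-10 m

Since λ ∝ 1/v, when velocity increases by a factor of 5, the wavelength decreases by a factor of 5.

λ₂/λ₁ = v₁/v₂ = 1/5

The wavelength decreases by a factor of 5.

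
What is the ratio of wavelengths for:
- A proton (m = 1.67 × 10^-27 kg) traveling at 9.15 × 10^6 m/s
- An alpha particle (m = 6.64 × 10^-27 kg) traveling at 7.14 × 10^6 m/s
λ₁/λ₂ = 3.10

Using λ = h/(mv):

λ₁ = h/(m₁v₁) = 4.34 × 10^-14 m
λ₂ = h/(m₂v₂) = 1.40 × 10^-14 m

Ratio λ₁/λ₂ = (m₂v₂)/(m₁v₁)
         = (6.64 × 10^-27 kg × 7.14 × 10^6 m/s) / (1.67 × 10^-27 kg × 9.15 × 10^6 m/s)
         = 3.10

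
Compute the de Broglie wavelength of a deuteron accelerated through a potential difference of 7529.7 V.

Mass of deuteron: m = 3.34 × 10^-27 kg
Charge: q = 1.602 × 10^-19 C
2.33 × 10^-13 m

When a particle is accelerated through voltage V, it gains kinetic energy KE = qV.

The de Broglie wavelength is then λ = h/√(2mqV):

λ = h/√(2mqV)
λ = (6.626 × 10^-34 J·s) / √(2 × 3.34 × 10^-27 kg × 1.602 × 10^-19 C × 7529.7 V)
λ = 2.33 × 10^-13 m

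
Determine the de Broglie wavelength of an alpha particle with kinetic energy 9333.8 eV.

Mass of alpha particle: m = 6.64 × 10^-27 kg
1.49 × 10^-13 m

Using λ = h/√(2mKE):

First convert KE to Joules: KE = 9333.8 eV = 1.495 × 10^-15 J

λ = h/√(2mKE)
λ = (6.626 × 10^-34 J·s) / √(2 × 6.64 × 10^-27 kg × 1.495 × 10^-15 J)
λ = 1.49 × 10^-13 m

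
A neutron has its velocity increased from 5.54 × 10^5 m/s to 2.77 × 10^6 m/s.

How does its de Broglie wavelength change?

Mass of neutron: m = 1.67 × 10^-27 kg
The wavelength decreases by a factor of 5.

Using λ = h/(mv):

Initial wavelength: λ₁ = h/(mv₁) = 7.16 × 10^-13 m
Final wavelength: λ₂ = h/(mv₂) = 1.43 × 10^-13 m

Since λ ∝ 1/v, when velocity increases by a factor of 5, the wavelength decreases by a factor of 5.

λ₂/λ₁ = v₁/v₂ = 1/5

The wavelength decreases by a factor of 5.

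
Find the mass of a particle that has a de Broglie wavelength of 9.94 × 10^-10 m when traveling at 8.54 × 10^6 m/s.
7.81 × 10^-32 kg

From the de Broglie relation λ = h/(mv), we solve for m:

m = h/(λv)
m = (6.626 × 10^-34 J·s) / (9.94 × 10^-10 m × 8.54 × 10^6 m/s)
m = 7.81 × 10^-32 kg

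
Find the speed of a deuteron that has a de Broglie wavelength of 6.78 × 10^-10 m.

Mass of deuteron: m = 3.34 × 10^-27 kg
2.93 × 10^2 m/s

From the de Broglie relation λ = h/(mv), we solve for v:

v = h/(mλ)
v = (6.626 × 10^-34 J·s) / (3.34 × 10^-27 kg × 6.78 × 10^-10 m)
v = 2.93 × 10^2 m/s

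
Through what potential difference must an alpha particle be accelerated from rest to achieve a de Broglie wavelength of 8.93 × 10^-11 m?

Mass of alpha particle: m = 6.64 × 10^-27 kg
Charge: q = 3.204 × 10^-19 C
1.29 × 10^-2 V

From λ = h/√(2mqV), we solve for V:

λ² = h²/(2mqV)
V = h²/(2mqλ²)
V = (6.626 × 10^-34 J·s)² / (2 × 6.64 × 10^-27 kg × 3.204 × 10^-19 C × (8.93 × 10^-11 m)²)
V = 1.29 × 10^-2 V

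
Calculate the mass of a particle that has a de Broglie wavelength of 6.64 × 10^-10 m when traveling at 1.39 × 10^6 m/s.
7.18 × 10^-31 kg

From the de Broglie relation λ = h/(mv), we solve for m:

m = h/(λv)
m = (6.626 × 10^-34 J·s) / (6.64 × 10^-10 m × 1.39 × 10^6 m/s)
m = 7.18 × 10^-31 kg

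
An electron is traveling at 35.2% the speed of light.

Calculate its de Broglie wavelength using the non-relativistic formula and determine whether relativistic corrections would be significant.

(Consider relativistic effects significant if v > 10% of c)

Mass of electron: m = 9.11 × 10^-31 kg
Yes, relativistic corrections are needed.

Using the non-relativistic de Broglie formula λ = h/(mv):

v = 35.2% × c = 1.055 × 10^8 m/s

λ = h/(mv)
λ = (6.626 × 10^-34 J·s) / (9.11 × 10^-31 kg × 1.055 × 10^8 m/s)
λ = 6.89 × 10^-12 m

Since v = 35.2% of c > 10% of c, relativistic corrections ARE significant and the actual wavelength would differ from this non-relativistic estimate.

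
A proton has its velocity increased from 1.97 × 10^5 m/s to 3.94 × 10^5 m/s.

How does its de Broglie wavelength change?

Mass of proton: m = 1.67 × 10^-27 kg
The wavelength decreases by a factor of 2.

Using λ = h/(mv):

Initial wavelength: λ₁ = h/(mv₁) = 2.01 × 10^-12 m
Final wavelength: λ₂ = h/(mv₂) = 1.01 × 10^-12 m

Since λ ∝ 1/v, when velocity increases by a factor of 2, the wavelength decreases by a factor of 2.

λ₂/λ₁ = v₁/v₂ = 1/2

The wavelength decreases by a factor of 2.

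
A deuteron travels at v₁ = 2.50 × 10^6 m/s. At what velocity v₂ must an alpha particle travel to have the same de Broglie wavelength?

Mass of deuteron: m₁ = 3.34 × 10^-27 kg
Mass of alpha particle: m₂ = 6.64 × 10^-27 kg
v₂ = 1.26 × 10^6 m/s

For equal de Broglie wavelengths: λ₁ = λ₂

h/(m₁v₁) = h/(m₂v₂)
m₁v₁ = m₂v₂
v₂ = v₁ · (m₁/m₂)

v₂ = 2.50 × 10^6 m/s × (3.34 × 10^-27 kg / 6.64 × 10^-27 kg)
v₂ = 1.26 × 10^6 m/s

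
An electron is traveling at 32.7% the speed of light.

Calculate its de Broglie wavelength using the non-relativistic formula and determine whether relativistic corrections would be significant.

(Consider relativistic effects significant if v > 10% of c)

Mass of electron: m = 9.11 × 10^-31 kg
Yes, relativistic corrections are needed.

Using the non-relativistic de Broglie formula λ = h/(mv):

v = 32.7% × c = 9.803 × 10^7 m/s

λ = h/(mv)
λ = (6.626 × 10^-34 J·s) / (9.11 × 10^-31 kg × 9.803 × 10^7 m/s)
λ = 7.42 × 10^-12 m

Since v = 32.7% of c > 10% of c, relativistic corrections ARE significant and the actual wavelength would differ from this non-relativistic estimate.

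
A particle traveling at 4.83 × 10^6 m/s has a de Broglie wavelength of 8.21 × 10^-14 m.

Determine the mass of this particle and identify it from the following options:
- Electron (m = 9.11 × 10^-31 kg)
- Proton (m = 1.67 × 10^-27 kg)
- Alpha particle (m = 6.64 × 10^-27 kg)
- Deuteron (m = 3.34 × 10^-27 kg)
The particle is a proton.

From λ = h/(mv), solve for mass:

m = h/(λv)
m = (6.626 × 10^-34 J·s) / (8.21 × 10^-14 m × 4.83 × 10^6 m/s)
m = 1.67 × 10^-27 kg

Comparing with the listed masses, this is closest to a proton.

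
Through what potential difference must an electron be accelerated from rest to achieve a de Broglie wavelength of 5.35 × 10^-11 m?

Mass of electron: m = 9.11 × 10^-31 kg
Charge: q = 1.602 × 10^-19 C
526 V

From λ = h/√(2mqV), we solve for V:

λ² = h²/(2mqV)
V = h²/(2mqλ²)
V = (6.626 × 10^-34 J·s)² / (2 × 9.11 × 10^-31 kg × 1.602 × 10^-19 C × (5.35 × 10^-11 m)²)
V = 526 V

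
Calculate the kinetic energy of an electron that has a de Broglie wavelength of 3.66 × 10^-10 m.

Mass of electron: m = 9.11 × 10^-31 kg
1.80 × 10^-18 J (or 11.2 eV)

From λ = h/√(2mKE), we solve for KE:

λ² = h²/(2mKE)
KE = h²/(2mλ²)
KE = (6.626 × 10^-34 J·s)² / (2 × 9.11 × 10^-31 kg × (3.66 × 10^-10 m)²)
KE = 1.80 × 10^-18 J
KE = 11.2 eV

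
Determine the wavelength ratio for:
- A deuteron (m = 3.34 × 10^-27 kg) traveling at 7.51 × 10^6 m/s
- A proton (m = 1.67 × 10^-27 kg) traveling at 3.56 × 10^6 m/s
λ₁/λ₂ = 0.237

Using λ = h/(mv):

λ₁ = h/(m₁v₁) = 2.64 × 10^-14 m
λ₂ = h/(m₂v₂) = 1.11 × 10^-13 m

Ratio λ₁/λ₂ = (m₂v₂)/(m₁v₁)
         = (1.67 × 10^-27 kg × 3.56 × 10^6 m/s) / (3.34 × 10^-27 kg × 7.51 × 10^6 m/s)
         = 0.237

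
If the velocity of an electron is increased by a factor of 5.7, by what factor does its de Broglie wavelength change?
The wavelength decreases by a factor of 5.7.

From λ = h/(mv), the wavelength is inversely proportional to velocity:

λ ∝ 1/v

If v → 5.7v, then λ → λ/5.7

When velocity is increased by a factor of 5.7, the wavelength decreases by a factor of 5.7.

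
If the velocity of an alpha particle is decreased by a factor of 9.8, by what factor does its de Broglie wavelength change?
The wavelength increases by a factor of 9.8.

From λ = h/(mv), the wavelength is inversely proportional to velocity:

λ ∝ 1/v

If v → v/9.8, then λ → 9.8λ

When velocity is decreased by a factor of 9.8, the wavelength increases by a factor of 9.8.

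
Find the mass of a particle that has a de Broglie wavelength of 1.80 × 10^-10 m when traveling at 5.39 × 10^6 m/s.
6.83 × 10^-31 kg

From the de Broglie relation λ = h/(mv), we solve for m:

m = h/(λv)
m = (6.626 × 10^-34 J·s) / (1.80 × 10^-10 m × 5.39 × 10^6 m/s)
m = 6.83 × 10^-31 kg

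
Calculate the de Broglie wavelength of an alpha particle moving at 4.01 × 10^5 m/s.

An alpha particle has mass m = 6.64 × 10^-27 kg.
2.49 × 10^-13 m

Using the de Broglie relation λ = h/(mv):

λ = h/(mv)
λ = (6.626 × 10^-34 J·s) / (6.64 × 10^-27 kg × 4.01 × 10^5 m/s)
λ = 2.49 × 10^-13 m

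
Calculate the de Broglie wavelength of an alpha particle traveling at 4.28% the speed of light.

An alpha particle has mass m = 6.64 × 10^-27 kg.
7.78 × 10^-15 m

Using the de Broglie relation λ = h/(mv):

v = 4.28% × c = 1.283 × 10^7 m/s

λ = h/(mv)
λ = (6.626 × 10^-34 J·s) / (6.64 × 10^-27 kg × 1.283 × 10^7 m/s)
λ = 7.78 × 10^-15 m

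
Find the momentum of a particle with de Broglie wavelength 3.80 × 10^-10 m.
1.74 × 10^-24 kg·m/s

From the de Broglie relation λ = h/p, we solve for p:

p = h/λ
p = (6.626 × 10^-34 J·s) / (3.80 × 10^-10 m)
p = 1.74 × 10^-24 kg·m/s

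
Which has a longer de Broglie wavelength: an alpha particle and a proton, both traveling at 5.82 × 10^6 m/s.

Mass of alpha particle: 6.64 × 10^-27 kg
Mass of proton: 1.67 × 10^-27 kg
The proton has the longer wavelength.

Using λ = h/(mv), since both particles have the same velocity, the wavelength depends only on mass.

For alpha particle: λ₁ = h/(m₁v) = 1.71 × 10^-14 m
For proton: λ₂ = h/(m₂v) = 6.82 × 10^-14 m

Since λ ∝ 1/m at constant velocity, the lighter particle has the longer wavelength.

The proton has the longer de Broglie wavelength.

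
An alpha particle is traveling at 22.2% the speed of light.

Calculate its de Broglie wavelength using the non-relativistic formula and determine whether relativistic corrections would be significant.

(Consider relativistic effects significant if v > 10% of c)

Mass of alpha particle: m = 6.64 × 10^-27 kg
Yes, relativistic corrections are needed.

Using the non-relativistic de Broglie formula λ = h/(mv):

v = 22.2% × c = 6.655 × 10^7 m/s

λ = h/(mv)
λ = (6.626 × 10^-34 J·s) / (6.64 × 10^-27 kg × 6.655 × 10^7 m/s)
λ = 1.50 × 10^-15 m

Since v = 22.2% of c > 10% of c, relativistic corrections ARE significant and the actual wavelength would differ from this non-relativistic estimate.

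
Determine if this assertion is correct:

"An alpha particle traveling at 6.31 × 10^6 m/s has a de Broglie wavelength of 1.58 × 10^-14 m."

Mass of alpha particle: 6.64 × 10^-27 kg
True

The claim is correct.

Using λ = h/(mv):
λ = (6.626 × 10^-34 J·s) / (6.64 × 10^-27 kg × 6.31 × 10^6 m/s)
λ = 1.58 × 10^-14 m

This matches the claimed value.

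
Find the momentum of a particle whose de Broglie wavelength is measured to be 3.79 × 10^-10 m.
1.75 × 10^-24 kg·m/s

From the de Broglie relation λ = h/p, we solve for p:

p = h/λ
p = (6.626 × 10^-34 J·s) / (3.79 × 10^-10 m)
p = 1.75 × 10^-24 kg·m/s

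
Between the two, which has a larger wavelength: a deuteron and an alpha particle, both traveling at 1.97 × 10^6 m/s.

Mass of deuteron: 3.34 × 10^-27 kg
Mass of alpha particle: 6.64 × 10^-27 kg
The deuteron has the longer wavelength.

Using λ = h/(mv), since both particles have the same velocity, the wavelength depends only on mass.

For deuteron: λ₁ = h/(m₁v) = 1.01 × 10^-13 m
For alpha particle: λ₂ = h/(m₂v) = 5.07 × 10^-14 m

Since λ ∝ 1/m at constant velocity, the lighter particle has the longer wavelength.

The deuteron has the longer de Broglie wavelength.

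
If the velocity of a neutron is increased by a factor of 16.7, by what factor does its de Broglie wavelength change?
The wavelength decreases by a factor of 16.7.

From λ = h/(mv), the wavelength is inversely proportional to velocity:

λ ∝ 1/v

If v → 16.7v, then λ → λ/16.7

When velocity is increased by a factor of 16.7, the wavelength decreases by a factor of 16.7.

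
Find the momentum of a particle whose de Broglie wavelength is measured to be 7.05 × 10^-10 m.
9.40 × 10^-25 kg·m/s

From the de Broglie relation λ = h/p, we solve for p:

p = h/λ
p = (6.626 × 10^-34 J·s) / (7.05 × 10^-10 m)
p = 9.40 × 10^-25 kg·m/s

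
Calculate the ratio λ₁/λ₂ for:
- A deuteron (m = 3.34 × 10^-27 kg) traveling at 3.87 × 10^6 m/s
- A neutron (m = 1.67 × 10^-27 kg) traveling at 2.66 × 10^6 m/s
λ₁/λ₂ = 0.344

Using λ = h/(mv):

λ₁ = h/(m₁v₁) = 5.13 × 10^-14 m
λ₂ = h/(m₂v₂) = 1.49 × 10^-13 m

Ratio λ₁/λ₂ = (m₂v₂)/(m₁v₁)
         = (1.67 × 10^-27 kg × 2.66 × 10^6 m/s) / (3.34 × 10^-27 kg × 3.87 × 10^6 m/s)
         = 0.344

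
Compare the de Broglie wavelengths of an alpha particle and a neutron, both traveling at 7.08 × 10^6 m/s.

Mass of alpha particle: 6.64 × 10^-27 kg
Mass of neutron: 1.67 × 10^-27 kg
The neutron has the longer wavelength.

Using λ = h/(mv), since both particles have the same velocity, the wavelength depends only on mass.

For alpha particle: λ₁ = h/(m₁v) = 1.41 × 10^-14 m
For neutron: λ₂ = h/(m₂v) = 5.60 × 10^-14 m

Since λ ∝ 1/m at constant velocity, the lighter particle has the longer wavelength.

The neutron has the longer de Broglie wavelength.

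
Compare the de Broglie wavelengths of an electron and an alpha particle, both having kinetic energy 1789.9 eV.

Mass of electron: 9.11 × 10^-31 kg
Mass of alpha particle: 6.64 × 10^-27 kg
The electron has the longer wavelength.

Using λ = h/√(2mKE):

For electron: λ₁ = h/√(2m₁KE) = 2.90 × 10^-11 m
For alpha particle: λ₂ = h/√(2m₂KE) = 3.40 × 10^-13 m

Since λ ∝ 1/√m at constant kinetic energy, the lighter particle has the longer wavelength.

The electron has the longer de Broglie wavelength.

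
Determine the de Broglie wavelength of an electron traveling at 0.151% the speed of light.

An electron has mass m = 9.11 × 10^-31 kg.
1.61 × 10^-9 m

Using the de Broglie relation λ = h/(mv):

v = 0.151% × c = 4.527 × 10^5 m/s

λ = h/(mv)
λ = (6.626 × 10^-34 J·s) / (9.11 × 10^-31 kg × 4.527 × 10^5 m/s)
λ = 1.61 × 10^-9 m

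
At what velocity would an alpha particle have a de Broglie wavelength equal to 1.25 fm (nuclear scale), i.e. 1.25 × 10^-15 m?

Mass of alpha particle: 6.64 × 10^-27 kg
7.98 × 10^7 m/s

From λ = h/(mv), solve for v:

v = h/(mλ)
v = (6.626 × 10^-34 J·s) / (6.64 × 10^-27 kg × 1.25 × 10^-15 m)
v = 7.98 × 10^7 m/s

Note: This velocity is 26.6% of the speed of light, so relativistic corrections would be needed for a more accurate calculation.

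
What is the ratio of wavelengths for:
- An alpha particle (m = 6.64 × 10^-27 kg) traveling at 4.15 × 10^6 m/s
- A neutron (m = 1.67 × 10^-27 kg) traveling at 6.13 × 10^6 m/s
λ₁/λ₂ = 0.372

Using λ = h/(mv):

λ₁ = h/(m₁v₁) = 2.40 × 10^-14 m
λ₂ = h/(m₂v₂) = 6.47 × 10^-14 m

Ratio λ₁/λ₂ = (m₂v₂)/(m₁v₁)
         = (1.67 × 10^-27 kg × 6.13 × 10^6 m/s) / (6.64 × 10^-27 kg × 4.15 × 10^6 m/s)
         = 0.372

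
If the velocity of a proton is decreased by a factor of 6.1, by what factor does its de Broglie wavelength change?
The wavelength increases by a factor of 6.1.

From λ = h/(mv), the wavelength is inversely proportional to velocity:

λ ∝ 1/v

If v → v/6.1, then λ → 6.1λ

When velocity is decreased by a factor of 6.1, the wavelength increases by a factor of 6.1.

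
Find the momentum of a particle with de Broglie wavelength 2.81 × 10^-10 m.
2.36 × 10^-24 kg·m/s

From the de Broglie relation λ = h/p, we solve for p:

p = h/λ
p = (6.626 × 10^-34 J·s) / (2.81 × 10^-10 m)
p = 2.36 × 10^-24 kg·m/s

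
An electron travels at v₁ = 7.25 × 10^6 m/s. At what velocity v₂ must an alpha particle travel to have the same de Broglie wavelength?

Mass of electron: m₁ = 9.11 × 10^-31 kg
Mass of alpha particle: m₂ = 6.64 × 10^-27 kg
v₂ = 9.95 × 10^2 m/s

For equal de Broglie wavelengths: λ₁ = λ₂

h/(m₁v₁) = h/(m₂v₂)
m₁v₁ = m₂v₂
v₂ = v₁ · (m₁/m₂)

v₂ = 7.25 × 10^6 m/s × (9.11 × 10^-31 kg / 6.64 × 10^-27 kg)
v₂ = 9.95 × 10^2 m/s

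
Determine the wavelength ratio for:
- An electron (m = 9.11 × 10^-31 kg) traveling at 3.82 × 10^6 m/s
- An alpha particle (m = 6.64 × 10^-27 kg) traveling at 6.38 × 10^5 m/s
λ₁/λ₂ = 1.22 × 10^3

Using λ = h/(mv):

λ₁ = h/(m₁v₁) = 1.90 × 10^-10 m
λ₂ = h/(m₂v₂) = 1.56 × 10^-13 m

Ratio λ₁/λ₂ = (m₂v₂)/(m₁v₁)
         = (6.64 × 10^-27 kg × 6.38 × 10^5 m/s) / (9.11 × 10^-31 kg × 3.82 × 10^6 m/s)
         = 1.22 × 10^3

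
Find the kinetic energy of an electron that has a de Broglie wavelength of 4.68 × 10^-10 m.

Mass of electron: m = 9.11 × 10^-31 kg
1.10 × 10^-18 J (or 6.87 eV)

From λ = h/√(2mKE), we solve for KE:

λ² = h²/(2mKE)
KE = h²/(2mλ²)
KE = (6.626 × 10^-34 J·s)² / (2 × 9.11 × 10^-31 kg × (4.68 × 10^-10 m)²)
KE = 1.10 × 10^-18 J
KE = 6.87 eV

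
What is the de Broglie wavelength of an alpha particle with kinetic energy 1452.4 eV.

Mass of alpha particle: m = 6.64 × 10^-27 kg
3.77 × 10^-13 m

Using λ = h/√(2mKE):

First convert KE to Joules: KE = 1452.4 eV = 2.327 × 10^-16 J

λ = h/√(2mKE)
λ = (6.626 × 10^-34 J·s) / √(2 × 6.64 × 10^-27 kg × 2.327 × 10^-16 J)
λ = 3.77 × 10^-13 m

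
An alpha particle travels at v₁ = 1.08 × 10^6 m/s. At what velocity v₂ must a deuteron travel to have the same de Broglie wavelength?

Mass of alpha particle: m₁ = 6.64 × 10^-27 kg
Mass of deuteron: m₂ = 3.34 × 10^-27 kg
v₂ = 2.15 × 10^6 m/s

For equal de Broglie wavelengths: λ₁ = λ₂

h/(m₁v₁) = h/(m₂v₂)
m₁v₁ = m₂v₂
v₂ = v₁ · (m₁/m₂)

v₂ = 1.08 × 10^6 m/s × (6.64 × 10^-27 kg / 3.34 × 10^-27 kg)
v₂ = 2.15 × 10^6 m/s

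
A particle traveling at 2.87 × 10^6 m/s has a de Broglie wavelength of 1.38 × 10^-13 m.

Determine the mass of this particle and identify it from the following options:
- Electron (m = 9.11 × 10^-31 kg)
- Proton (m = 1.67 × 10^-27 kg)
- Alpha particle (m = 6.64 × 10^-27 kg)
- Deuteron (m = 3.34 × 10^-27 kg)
The particle is a proton.

From λ = h/(mv), solve for mass:

m = h/(λv)
m = (6.626 × 10^-34 J·s) / (1.38 × 10^-13 m × 2.87 × 10^6 m/s)
m = 1.67 × 10^-27 kg

Comparing with the listed masses, this is closest to a proton.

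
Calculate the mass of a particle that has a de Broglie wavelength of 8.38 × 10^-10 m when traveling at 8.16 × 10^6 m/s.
9.69 × 10^-32 kg

From the de Broglie relation λ = h/(mv), we solve for m:

m = h/(λv)
m = (6.626 × 10^-34 J·s) / (8.38 × 10^-10 m × 8.16 × 10^6 m/s)
m = 9.69 × 10^-32 kg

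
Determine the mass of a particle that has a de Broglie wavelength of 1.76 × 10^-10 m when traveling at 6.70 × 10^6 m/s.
5.62 × 10^-31 kg

From the de Broglie relation λ = h/(mv), we solve for m:

m = h/(λv)
m = (6.626 × 10^-34 J·s) / (1.76 × 10^-10 m × 6.70 × 10^6 m/s)
m = 5.62 × 10^-31 kg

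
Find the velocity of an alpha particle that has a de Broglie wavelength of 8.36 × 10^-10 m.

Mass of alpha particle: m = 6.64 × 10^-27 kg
1.19 × 10^2 m/s

From the de Broglie relation λ = h/(mv), we solve for v:

v = h/(mλ)
v = (6.626 × 10^-34 J·s) / (6.64 × 10^-27 kg × 8.36 × 10^-10 m)
v = 1.19 × 10^2 m/s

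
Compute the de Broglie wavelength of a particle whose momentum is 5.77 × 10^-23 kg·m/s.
1.15 × 10^-11 m

Using the de Broglie relation λ = h/p:

λ = h/p
λ = (6.626 × 10^-34 J·s) / (5.77 × 10^-23 kg·m/s)
λ = 1.15 × 10^-11 m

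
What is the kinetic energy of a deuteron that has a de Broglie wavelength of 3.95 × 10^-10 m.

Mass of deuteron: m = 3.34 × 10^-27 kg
4.21 × 10^-22 J (or 2.63 × 10^-3 eV)

From λ = h/√(2mKE), we solve for KE:

λ² = h²/(2mKE)
KE = h²/(2mλ²)
KE = (6.626 × 10^-34 J·s)² / (2 × 3.34 × 10^-27 kg × (3.95 × 10^-10 m)²)
KE = 4.21 × 10^-22 J
KE = 2.63 × 10^-3 eV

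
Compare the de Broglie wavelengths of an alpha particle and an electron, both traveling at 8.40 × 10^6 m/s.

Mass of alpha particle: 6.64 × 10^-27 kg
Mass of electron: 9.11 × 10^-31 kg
The electron has the longer wavelength.

Using λ = h/(mv), since both particles have the same velocity, the wavelength depends only on mass.

For alpha particle: λ₁ = h/(m₁v) = 1.19 × 10^-14 m
For electron: λ₂ = h/(m₂v) = 8.66 × 10^-11 m

Since λ ∝ 1/m at constant velocity, the lighter particle has the longer wavelength.

The electron has the longer de Broglie wavelength.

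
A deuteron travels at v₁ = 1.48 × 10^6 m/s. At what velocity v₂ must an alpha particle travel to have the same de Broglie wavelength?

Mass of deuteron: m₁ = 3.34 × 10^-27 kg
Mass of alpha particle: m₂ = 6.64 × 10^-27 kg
v₂ = 7.44 × 10^5 m/s

For equal de Broglie wavelengths: λ₁ = λ₂

h/(m₁v₁) = h/(m₂v₂)
m₁v₁ = m₂v₂
v₂ = v₁ · (m₁/m₂)

v₂ = 1.48 × 10^6 m/s × (3.34 × 10^-27 kg / 6.64 × 10^-27 kg)
v₂ = 7.44 × 10^5 m/s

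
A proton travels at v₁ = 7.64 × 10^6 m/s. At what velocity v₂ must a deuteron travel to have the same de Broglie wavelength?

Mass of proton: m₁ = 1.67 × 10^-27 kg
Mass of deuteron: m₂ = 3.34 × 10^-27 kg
v₂ = 3.82 × 10^6 m/s

For equal de Broglie wavelengths: λ₁ = λ₂

h/(m₁v₁) = h/(m₂v₂)
m₁v₁ = m₂v₂
v₂ = v₁ · (m₁/m₂)

v₂ = 7.64 × 10^6 m/s × (1.67 × 10^-27 kg / 3.34 × 10^-27 kg)
v₂ = 3.82 × 10^6 m/s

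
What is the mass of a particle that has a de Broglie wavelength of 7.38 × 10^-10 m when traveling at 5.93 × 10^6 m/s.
1.51 × 10^-31 kg

From the de Broglie relation λ = h/(mv), we solve for m:

m = h/(λv)
m = (6.626 × 10^-34 J·s) / (7.38 × 10^-10 m × 5.93 × 10^6 m/s)
m = 1.51 × 10^-31 kg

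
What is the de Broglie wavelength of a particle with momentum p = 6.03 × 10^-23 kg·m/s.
1.10 × 10^-11 m

Using the de Broglie relation λ = h/p:

λ = h/p
λ = (6.626 × 10^-34 J·s) / (6.03 × 10^-23 kg·m/s)
λ = 1.10 × 10^-11 m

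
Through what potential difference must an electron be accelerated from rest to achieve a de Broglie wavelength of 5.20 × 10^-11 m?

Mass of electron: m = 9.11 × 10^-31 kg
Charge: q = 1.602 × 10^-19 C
556 V

From λ = h/√(2mqV), we solve for V:

λ² = h²/(2mqV)
V = h²/(2mqλ²)
V = (6.626 × 10^-34 J·s)² / (2 × 9.11 × 10^-31 kg × 1.602 × 10^-19 C × (5.20 × 10^-11 m)²)
V = 556 V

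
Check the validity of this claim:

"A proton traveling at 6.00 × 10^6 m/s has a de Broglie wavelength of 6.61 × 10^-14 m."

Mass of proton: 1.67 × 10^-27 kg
True

The claim is correct.

Using λ = h/(mv):
λ = (6.626 × 10^-34 J·s) / (1.67 × 10^-27 kg × 6.00 × 10^6 m/s)
λ = 6.61 × 10^-14 m

This matches the claimed value.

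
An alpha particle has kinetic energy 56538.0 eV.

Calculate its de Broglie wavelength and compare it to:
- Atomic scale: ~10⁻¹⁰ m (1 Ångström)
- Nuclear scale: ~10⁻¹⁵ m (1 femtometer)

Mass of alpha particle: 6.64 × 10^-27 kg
λ = 6.04 × 10^-14 m, which is between nuclear and atomic scales.

Using λ = h/√(2mKE):

KE = 56538.0 eV = 9.058 × 10^-15 J

λ = h/√(2mKE)
λ = (6.626 × 10^-34 J·s) / √(2 × 6.64 × 10^-27 kg × 9.058 × 10^-15 J)
λ = 6.04 × 10^-14 m

Comparison:
- Atomic scale (10⁻¹⁰ m): λ is 0.0006× this size
- Nuclear scale (10⁻¹⁵ m): λ is 60× this size

The wavelength is between nuclear and atomic scales.

This wavelength is appropriate for probing atomic structure but too large for nuclear physics experiments.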